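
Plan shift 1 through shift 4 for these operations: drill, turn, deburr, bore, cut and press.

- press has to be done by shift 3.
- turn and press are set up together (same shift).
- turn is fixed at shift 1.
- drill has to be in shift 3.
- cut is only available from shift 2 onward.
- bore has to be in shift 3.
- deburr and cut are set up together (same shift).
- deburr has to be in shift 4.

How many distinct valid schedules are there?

Enumerating: deburr -> shift 4; drill -> shift 3; bore -> shift 3; press -> shift 1; cut -> shift 4; turn -> shift 1.

1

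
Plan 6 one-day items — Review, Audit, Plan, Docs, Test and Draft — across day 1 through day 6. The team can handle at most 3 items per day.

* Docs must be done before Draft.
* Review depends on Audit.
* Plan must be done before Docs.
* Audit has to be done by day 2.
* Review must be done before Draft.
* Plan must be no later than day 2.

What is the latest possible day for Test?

day 6

Test at day 6 is achievable: Review in day 2; Audit in day 1; Test in day 6; Plan in day 1; Docs in day 2; Draft in day 3.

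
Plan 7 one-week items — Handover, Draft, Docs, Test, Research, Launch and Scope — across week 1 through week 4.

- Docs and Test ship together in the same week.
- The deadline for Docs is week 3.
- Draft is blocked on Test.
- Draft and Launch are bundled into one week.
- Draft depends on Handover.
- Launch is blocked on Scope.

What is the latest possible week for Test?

week 3

Downstream work caps Test at week 3.
Test at week 3 is achievable: Handover -> week 1; Draft -> week 4; Test -> week 3; Docs -> week 3; Launch -> week 4; Research -> week 1; Scope -> week 1.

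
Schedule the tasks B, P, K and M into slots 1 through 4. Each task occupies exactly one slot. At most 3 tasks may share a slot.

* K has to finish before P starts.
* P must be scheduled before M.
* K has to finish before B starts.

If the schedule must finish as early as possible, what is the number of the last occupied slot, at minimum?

3

The precedence chain requires at least 3 distinct slots.
With at most 3 per slot and 4 tasks, at least 2 slots are needed.
3 works (last occupied slot: 3): for example M in 3, P in 2, B in 2, K in 1.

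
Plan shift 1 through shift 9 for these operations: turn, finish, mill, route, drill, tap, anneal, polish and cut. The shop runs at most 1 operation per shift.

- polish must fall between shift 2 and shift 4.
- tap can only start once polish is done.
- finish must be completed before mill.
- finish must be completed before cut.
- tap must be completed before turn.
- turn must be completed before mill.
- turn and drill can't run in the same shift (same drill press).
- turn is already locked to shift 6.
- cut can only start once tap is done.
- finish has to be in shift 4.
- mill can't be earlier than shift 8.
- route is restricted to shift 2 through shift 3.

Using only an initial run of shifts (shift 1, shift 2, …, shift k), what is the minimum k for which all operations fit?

The precedence chain requires at least 4 distinct shifts.
With at most 1 per shift and 9 operations, at least 9 shifts are needed.
mill can't be placed before shift 8, so the schedule must run through at least shift 8.
9 works (last occupied shift: shift 9): for example tap -> shift 5, anneal -> shift 9, mill -> shift 8, finish -> shift 4, route -> shift 2, cut -> shift 7, drill -> shift 1, polish -> shift 3, turn -> shift 6.

9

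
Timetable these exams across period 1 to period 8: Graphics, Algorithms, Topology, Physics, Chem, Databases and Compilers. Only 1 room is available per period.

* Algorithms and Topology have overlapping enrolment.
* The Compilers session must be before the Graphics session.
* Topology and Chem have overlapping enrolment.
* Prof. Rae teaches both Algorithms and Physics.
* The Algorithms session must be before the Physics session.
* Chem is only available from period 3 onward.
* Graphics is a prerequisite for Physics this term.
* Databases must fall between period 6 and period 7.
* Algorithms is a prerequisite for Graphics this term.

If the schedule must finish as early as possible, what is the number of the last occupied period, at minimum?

The precedence chain requires at least 3 distinct periods.
With at most 1 per period and 7 exams, at least 7 periods are needed.
Databases can't be placed before period 6, so the schedule must run through at least period 6.
7 works (last occupied period: period 7): for example Topology in period 7, Graphics in period 4, Compilers in period 2, Physics in period 5, Databases in period 6, Chem in period 3, Algorithms in period 1.

7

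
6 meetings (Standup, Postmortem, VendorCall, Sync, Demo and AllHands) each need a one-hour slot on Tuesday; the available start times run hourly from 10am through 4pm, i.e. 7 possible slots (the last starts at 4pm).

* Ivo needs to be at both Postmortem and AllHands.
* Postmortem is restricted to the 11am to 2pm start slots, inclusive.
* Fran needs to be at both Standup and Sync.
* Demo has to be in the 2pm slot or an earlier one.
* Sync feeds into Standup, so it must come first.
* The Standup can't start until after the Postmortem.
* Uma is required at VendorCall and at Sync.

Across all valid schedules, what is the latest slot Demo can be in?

2pm

Demo's own window allows nothing later than 2pm.
Demo at 2pm is achievable: Standup=12pm; Demo=2pm; AllHands=10am; VendorCall=11am; Sync=10am; Postmortem=11am.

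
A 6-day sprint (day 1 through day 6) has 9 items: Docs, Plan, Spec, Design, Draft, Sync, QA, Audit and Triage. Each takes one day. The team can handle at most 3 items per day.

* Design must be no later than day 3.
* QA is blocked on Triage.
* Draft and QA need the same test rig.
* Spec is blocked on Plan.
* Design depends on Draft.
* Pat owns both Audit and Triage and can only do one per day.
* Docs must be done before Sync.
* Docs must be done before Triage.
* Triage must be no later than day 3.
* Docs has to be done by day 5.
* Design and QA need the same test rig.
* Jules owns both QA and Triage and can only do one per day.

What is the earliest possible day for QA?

day 3

Precedence pushes QA to at least day 3.
QA at day 3 is achievable: Audit -> day 3, Design -> day 2, Sync -> day 3, Spec -> day 2, Docs -> day 1, Draft -> day 1, Triage -> day 2, Plan -> day 1, QA -> day 3.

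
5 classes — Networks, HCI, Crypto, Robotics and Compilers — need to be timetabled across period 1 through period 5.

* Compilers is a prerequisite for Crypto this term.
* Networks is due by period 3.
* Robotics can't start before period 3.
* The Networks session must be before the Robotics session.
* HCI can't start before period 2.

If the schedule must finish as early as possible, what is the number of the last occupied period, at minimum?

3

The precedence chain requires at least 2 distinct periods.
Robotics can't be placed before period 3, so the schedule must run through at least period 3.
3 works (last occupied period: period 3): for example HCI=period 2, Networks=period 1, Compilers=period 1, Robotics=period 3, Crypto=period 2.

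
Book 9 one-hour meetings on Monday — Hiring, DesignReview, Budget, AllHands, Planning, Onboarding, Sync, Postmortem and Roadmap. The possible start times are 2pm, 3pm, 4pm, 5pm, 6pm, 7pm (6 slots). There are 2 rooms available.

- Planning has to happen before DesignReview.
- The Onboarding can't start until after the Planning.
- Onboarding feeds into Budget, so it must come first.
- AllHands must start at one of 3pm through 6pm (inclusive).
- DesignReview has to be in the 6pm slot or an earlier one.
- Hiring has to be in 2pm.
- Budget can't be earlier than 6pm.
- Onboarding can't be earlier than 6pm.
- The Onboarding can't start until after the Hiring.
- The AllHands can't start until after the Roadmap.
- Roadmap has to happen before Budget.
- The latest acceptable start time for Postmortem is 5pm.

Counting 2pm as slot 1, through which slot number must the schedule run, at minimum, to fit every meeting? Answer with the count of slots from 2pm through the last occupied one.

The precedence chain requires at least 3 distinct slots.
With at most 2 per slot and 9 meetings, at least 5 slots are needed.
Propagating the time windows through the other constraints, Budget can't land before 7pm — that is slot 6 counting from 2pm — so the schedule must run through at least 6 slots.
6 works (last occupied slot: 7pm): for example Onboarding=6pm, Planning=4pm, Budget=7pm, Hiring=2pm, DesignReview=5pm, Postmortem=3pm, Sync=4pm, Roadmap=2pm, AllHands=3pm.

6 slots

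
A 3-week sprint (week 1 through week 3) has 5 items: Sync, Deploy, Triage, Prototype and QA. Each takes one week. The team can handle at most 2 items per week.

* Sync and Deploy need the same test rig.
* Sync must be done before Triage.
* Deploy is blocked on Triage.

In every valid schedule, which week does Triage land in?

Precedence pushes Triage to at least week 2; downstream work caps Triage at week 2.
So Triage is pinned to week 2.

week 2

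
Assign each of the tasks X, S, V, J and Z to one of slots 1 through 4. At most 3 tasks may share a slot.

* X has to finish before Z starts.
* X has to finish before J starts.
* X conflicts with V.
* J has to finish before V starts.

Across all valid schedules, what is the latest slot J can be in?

Precedence pushes J to at least 2; downstream work caps J at 3.
J at 3 is achievable: X=1, Z=2, V=4, J=3, S=1.

3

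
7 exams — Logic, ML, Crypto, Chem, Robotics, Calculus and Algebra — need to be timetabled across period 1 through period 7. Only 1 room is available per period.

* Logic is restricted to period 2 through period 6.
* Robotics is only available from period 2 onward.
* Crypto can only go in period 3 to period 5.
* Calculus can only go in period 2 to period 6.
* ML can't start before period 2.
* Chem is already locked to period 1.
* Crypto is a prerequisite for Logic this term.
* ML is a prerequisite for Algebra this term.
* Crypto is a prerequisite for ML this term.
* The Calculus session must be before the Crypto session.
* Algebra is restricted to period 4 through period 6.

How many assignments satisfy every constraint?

Enumerating: Logic=period 6, Robotics=period 7, Algebra=period 5, Crypto=period 3, Chem=period 1, ML=period 4, Calculus=period 2 | Logic=period 4, Chem=period 1, Crypto=period 3, Robotics=period 7, ML=period 5, Algebra=period 6, Calculus=period 2 | Algebra=period 6; Logic=period 5; Robotics=period 7; Crypto=period 3; ML=period 4; Calculus=period 2; Chem=period 1.

3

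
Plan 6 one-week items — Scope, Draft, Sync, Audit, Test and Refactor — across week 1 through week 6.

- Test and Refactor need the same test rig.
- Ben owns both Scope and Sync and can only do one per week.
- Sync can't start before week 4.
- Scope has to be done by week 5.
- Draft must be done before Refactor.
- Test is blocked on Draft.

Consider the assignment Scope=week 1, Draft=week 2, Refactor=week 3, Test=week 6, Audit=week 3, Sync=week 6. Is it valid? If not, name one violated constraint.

Yes

Ben owns both Scope and Sync and can only do one per week — holds.
Test is blocked on Draft — holds.
Test and Refactor need the same test rig — holds.
Sync can't start before week 4 — holds.
Scope has to be done by week 5 — holds.
Draft must be done before Refactor — holds.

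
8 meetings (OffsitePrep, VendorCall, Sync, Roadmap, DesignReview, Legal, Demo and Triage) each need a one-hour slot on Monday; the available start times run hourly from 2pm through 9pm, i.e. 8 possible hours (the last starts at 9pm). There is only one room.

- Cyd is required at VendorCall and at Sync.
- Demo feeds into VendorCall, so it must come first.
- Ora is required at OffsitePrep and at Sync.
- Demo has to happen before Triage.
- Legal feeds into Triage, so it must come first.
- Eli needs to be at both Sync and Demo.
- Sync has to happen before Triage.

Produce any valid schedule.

OffsitePrep in 7pm; VendorCall in 6pm; Sync in 3pm; Demo in 2pm; Legal in 4pm; DesignReview in 9pm; Triage in 5pm; Roadmap in 8pm

Checking: Sync(3pm) before Triage(5pm); Demo(2pm) before Triage(5pm); Demo(2pm) before VendorCall(6pm); Legal(4pm) before Triage(5pm); OffsitePrep(7pm) != Sync(3pm); Sync(3pm) != Demo(2pm); VendorCall(6pm) != Sync(3pm); max 1 per hour (cap 1).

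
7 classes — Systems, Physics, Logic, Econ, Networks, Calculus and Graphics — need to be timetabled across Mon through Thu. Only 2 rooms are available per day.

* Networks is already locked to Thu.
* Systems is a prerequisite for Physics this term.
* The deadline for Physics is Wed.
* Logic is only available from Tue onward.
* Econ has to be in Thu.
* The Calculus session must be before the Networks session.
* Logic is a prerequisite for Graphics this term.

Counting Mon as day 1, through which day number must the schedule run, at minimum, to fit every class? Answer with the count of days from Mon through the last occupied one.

4

The precedence chain requires at least 2 distinct days.
With at most 2 per day and 7 classes, at least 4 days are needed.
Econ can't be placed before Thu — that is day 4 counting from Mon — so the schedule must run through at least 4 days.
4 works (last occupied day: Thu): for example Logic in Tue, Graphics in Wed, Econ in Thu, Calculus in Mon, Systems in Mon, Physics in Tue, Networks in Thu.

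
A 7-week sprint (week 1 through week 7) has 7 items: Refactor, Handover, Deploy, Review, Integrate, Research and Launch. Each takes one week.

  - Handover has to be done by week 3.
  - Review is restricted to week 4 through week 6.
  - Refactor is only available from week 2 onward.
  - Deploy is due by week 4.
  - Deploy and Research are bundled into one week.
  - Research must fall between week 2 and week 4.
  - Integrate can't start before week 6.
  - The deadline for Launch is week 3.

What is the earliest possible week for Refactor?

week 2

Refactor is available from week 2.
Refactor at week 2 is achievable: Launch=week 1, Integrate=week 6, Research=week 2, Refactor=week 2, Deploy=week 2, Review=week 4, Handover=week 1.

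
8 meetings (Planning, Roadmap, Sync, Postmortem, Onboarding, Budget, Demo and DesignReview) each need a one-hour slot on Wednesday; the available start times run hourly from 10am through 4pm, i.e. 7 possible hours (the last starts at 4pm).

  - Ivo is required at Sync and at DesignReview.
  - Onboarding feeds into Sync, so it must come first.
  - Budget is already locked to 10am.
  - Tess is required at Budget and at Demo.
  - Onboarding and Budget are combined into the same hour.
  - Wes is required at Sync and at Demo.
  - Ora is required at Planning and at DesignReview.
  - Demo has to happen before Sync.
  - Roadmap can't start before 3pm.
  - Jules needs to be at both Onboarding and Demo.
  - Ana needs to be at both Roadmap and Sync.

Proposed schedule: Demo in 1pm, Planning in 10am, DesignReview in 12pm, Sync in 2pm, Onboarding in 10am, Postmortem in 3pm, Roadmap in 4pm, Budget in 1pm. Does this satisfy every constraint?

Onboarding feeds into Sync, so it must come first — holds.
Roadmap can't start before 3pm — holds.
Jules needs to be at both Onboarding and Demo — holds.
Wes is required at Sync and at Demo — holds.
Ora is required at Planning and at DesignReview — holds.
Ivo is required at Sync and at DesignReview — holds.
Onboarding and Budget are combined into the same hour — violated.
Ana needs to be at both Roadmap and Sync — holds.
Tess is required at Budget and at Demo — violated.
Budget is already locked to 10am — violated.
Demo has to happen before Sync — holds.

Invalid. Budget is already locked to 10am.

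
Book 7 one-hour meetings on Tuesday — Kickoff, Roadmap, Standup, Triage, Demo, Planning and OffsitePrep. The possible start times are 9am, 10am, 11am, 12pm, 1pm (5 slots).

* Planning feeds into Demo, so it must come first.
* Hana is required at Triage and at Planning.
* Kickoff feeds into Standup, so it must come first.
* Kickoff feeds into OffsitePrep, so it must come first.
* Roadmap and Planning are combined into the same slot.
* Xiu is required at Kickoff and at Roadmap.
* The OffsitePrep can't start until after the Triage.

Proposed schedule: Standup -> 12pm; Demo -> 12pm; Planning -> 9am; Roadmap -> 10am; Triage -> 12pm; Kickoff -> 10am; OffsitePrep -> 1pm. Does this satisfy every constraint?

No. Xiu is required at Kickoff and at Roadmap is not satisfied.

Xiu is required at Kickoff and at Roadmap — violated.
Kickoff feeds into OffsitePrep, so it must come first — holds.
Hana is required at Triage and at Planning — holds.
Roadmap and Planning are combined into the same slot — violated.
Kickoff feeds into Standup, so it must come first — holds.
Planning feeds into Demo, so it must come first — holds.
The OffsitePrep can't start until after the Triage — holds.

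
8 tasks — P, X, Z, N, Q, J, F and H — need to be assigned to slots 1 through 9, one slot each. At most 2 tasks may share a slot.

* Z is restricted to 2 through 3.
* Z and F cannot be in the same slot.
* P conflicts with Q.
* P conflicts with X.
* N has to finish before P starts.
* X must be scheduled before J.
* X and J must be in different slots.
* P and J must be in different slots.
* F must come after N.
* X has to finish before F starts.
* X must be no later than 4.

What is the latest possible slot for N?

Downstream work caps N at 8.
N at 8 is achievable: Q in 1; P in 9; F in 9; J in 2; N in 8; Z in 2; X in 1; H in 3.

8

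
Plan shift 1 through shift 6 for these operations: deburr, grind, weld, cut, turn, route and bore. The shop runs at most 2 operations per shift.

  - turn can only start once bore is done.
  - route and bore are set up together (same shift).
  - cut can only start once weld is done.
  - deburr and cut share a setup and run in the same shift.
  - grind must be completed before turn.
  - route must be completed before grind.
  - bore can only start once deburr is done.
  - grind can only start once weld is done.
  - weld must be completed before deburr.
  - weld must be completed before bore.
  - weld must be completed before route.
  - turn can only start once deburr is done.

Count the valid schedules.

6

Splitting on deburr: it can be shift 2 (4), shift 3 (2). Listing each branch's schedules as (grind, weld, cut, turn, route, bore) by shift number:
deburr=shift 2: (4,1,2,5,3,3) (4,1,2,6,3,3) (5,1,2,6,3,3) (5,1,2,6,4,4) — 4.
deburr=shift 3: (5,1,3,6,4,4) (5,2,3,6,4,4) — 2.
Summing: 4 + 2 = 6.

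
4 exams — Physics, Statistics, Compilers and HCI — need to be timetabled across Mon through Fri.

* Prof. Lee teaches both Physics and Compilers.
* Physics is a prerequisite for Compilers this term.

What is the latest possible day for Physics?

Thu

Downstream work caps Physics at Thu.
Physics at Thu is achievable: Compilers=Fri, HCI=Mon, Physics=Thu, Statistics=Mon.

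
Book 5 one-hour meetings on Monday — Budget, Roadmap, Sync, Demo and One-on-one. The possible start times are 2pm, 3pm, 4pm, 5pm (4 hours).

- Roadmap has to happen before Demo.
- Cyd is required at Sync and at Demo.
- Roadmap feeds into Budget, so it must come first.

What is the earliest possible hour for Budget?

Precedence pushes Budget to at least 3pm.
Budget at 3pm is achievable: Sync=2pm; Roadmap=2pm; Demo=3pm; One-on-one=2pm; Budget=3pm.

3pm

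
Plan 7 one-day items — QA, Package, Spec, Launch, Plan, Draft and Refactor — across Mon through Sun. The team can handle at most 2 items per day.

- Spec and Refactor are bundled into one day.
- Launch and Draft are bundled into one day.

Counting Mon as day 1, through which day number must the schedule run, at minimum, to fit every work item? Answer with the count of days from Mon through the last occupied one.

With at most 2 per day and 7 work items, at least 4 days are needed.
4 works (last occupied day: Thu): for example Launch in Wed; Refactor in Tue; Draft in Wed; Spec in Tue; Package in Mon; QA in Mon; Plan in Thu.

4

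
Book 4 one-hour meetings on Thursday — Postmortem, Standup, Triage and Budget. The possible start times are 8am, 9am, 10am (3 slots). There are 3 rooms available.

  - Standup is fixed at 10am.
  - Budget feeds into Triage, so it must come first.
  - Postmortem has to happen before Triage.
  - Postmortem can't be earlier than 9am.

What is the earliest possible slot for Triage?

10am

Precedence pushes Triage to at least 10am.
Triage at 10am is achievable: Budget=8am, Postmortem=9am, Standup=10am, Triage=10am.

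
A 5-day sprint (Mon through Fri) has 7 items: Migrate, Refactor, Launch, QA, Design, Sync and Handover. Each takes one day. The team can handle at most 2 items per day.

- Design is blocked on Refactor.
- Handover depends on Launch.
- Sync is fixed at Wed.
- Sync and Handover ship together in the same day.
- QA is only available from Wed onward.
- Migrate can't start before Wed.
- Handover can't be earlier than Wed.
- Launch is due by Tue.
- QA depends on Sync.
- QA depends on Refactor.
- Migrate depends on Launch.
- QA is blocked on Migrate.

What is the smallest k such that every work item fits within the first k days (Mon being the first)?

The precedence chain requires at least 3 distinct days.
With at most 2 per day and 7 work items, at least 4 days are needed.
Propagating the time windows through the other constraints, QA can't land before Thu — that is day 4 counting from Mon — so the schedule must run through at least 4 days.
Could 4 days be enough, i.e. nothing placed later than Thu? No: Migrate's window within 4 days is {Wed, Thu}; QA's window within 4 days is {Wed, Thu}; Sync's window within 4 days is {Wed}; Handover's window within 4 days is {Wed, Thu}; QA must come after Sync (at Wed or later) → {Thu}; Migrate must come before QA (at Thu or earlier) → {Wed}; Handover must be in the same day as Sync (in {Wed}) → {Wed}; that puts Migrate, Sync and Handover all in Wed — more than 2 per day.
So 4 days is not enough.
5 works (last occupied day: Fri): for example Refactor -> Mon; Sync -> Wed; Migrate -> Thu; Handover -> Wed; QA -> Fri; Launch -> Mon; Design -> Tue.

5 days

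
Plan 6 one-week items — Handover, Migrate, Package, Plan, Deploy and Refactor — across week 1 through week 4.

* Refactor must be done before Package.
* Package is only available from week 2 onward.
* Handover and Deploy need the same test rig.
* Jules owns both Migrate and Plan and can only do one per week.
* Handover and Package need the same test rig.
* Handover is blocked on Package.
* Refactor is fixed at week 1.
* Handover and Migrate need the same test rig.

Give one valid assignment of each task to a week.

Handover in week 3, Package in week 2, Deploy in week 1, Refactor in week 1, Migrate in week 1, Plan in week 2

Checking: Refactor(week 1) before Package(week 2); Package(week 2) before Handover(week 3); Handover(week 3) != Package(week 2); Handover(week 3) != Migrate(week 1); Handover(week 3) != Deploy(week 1); Migrate(week 1) != Plan(week 2); Package=week 2 in [week 2,week 4]; Refactor=week 1 in [week 1,week 1].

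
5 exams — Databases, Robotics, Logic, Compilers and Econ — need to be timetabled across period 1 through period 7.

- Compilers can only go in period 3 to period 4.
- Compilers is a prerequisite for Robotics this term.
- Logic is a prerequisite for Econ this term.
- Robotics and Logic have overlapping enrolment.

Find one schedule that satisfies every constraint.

Econ in period 2; Databases in period 1; Logic in period 1; Robotics in period 4; Compilers in period 3

Checking: Compilers(period 3) before Robotics(period 4); Logic(period 1) before Econ(period 2); Robotics(period 4) != Logic(period 1); Compilers=period 3 in [period 3,period 4].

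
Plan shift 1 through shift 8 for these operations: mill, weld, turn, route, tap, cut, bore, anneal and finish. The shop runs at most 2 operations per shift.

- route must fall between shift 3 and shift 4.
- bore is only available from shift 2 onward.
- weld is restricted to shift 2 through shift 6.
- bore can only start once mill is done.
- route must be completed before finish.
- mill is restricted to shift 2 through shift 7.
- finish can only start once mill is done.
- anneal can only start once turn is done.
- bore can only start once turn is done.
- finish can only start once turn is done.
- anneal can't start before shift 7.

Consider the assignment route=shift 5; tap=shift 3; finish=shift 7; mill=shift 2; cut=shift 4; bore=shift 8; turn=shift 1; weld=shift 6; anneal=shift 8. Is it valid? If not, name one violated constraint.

No. route must fall between shift 3 and shift 4 is not satisfied.

The shop runs at most 2 operations per shift — holds.
anneal can only start once turn is done — holds.
bore can only start once turn is done — holds.
finish can only start once turn is done — holds.
mill is restricted to shift 2 through shift 7 — holds.
weld is restricted to shift 2 through shift 6 — holds.
finish can only start once mill is done — holds.
bore can only start once mill is done — holds.
bore is only available from shift 2 onward — holds.
anneal can't start before shift 7 — holds.
route must be completed before finish — holds.
route must fall between shift 3 and shift 4 — violated.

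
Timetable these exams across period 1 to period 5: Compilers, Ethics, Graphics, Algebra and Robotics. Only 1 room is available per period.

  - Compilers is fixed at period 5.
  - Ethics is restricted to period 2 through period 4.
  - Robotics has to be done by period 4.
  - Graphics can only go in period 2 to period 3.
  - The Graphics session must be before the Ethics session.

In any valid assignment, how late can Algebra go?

period 4

Algebra at period 4 is achievable: Ethics -> period 3; Graphics -> period 2; Compilers -> period 5; Algebra -> period 4; Robotics -> period 1.
Nothing later works — the capacity limit rule out every period after period 4.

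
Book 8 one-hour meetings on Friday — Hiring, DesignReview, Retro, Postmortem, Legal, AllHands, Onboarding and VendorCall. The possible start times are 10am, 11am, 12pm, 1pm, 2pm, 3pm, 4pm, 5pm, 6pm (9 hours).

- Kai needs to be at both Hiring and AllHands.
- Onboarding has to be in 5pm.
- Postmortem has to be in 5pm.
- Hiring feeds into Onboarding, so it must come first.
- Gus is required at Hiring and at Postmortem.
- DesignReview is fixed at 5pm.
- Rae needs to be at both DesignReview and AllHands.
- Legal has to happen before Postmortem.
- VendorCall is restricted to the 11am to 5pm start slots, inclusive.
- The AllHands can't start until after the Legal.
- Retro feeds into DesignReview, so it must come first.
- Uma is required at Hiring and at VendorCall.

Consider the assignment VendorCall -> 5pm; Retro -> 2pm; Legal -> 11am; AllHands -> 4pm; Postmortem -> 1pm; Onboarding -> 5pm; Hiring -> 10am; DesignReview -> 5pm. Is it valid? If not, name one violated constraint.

Hiring feeds into Onboarding, so it must come first — holds.
VendorCall is restricted to the 11am to 5pm start slots, inclusive — holds.
Legal has to happen before Postmortem — holds.
Gus is required at Hiring and at Postmortem — holds.
The AllHands can't start until after the Legal — holds.
Kai needs to be at both Hiring and AllHands — holds.
Postmortem has to be in 5pm — violated.
Uma is required at Hiring and at VendorCall — holds.
Rae needs to be at both DesignReview and AllHands — holds.
DesignReview is fixed at 5pm — holds.
Onboarding has to be in 5pm — holds.
Retro feeds into DesignReview, so it must come first — holds.

No. Postmortem has to be in 5pm is not satisfied.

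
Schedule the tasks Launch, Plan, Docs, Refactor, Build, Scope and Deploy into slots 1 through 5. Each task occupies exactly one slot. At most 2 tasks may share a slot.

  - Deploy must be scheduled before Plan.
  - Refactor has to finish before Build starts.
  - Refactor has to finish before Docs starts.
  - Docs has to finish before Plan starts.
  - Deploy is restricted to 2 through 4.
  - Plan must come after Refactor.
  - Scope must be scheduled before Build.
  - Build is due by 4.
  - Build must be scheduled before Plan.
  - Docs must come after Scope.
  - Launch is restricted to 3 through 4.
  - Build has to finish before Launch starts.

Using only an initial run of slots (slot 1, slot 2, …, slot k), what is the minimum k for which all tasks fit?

The precedence chain requires at least 3 distinct slots.
With at most 2 per slot and 7 tasks, at least 4 slots are needed.
4 works (last occupied slot: 4): for example Scope in 1; Docs in 3; Plan in 4; Build in 2; Launch in 3; Deploy in 2; Refactor in 1.

4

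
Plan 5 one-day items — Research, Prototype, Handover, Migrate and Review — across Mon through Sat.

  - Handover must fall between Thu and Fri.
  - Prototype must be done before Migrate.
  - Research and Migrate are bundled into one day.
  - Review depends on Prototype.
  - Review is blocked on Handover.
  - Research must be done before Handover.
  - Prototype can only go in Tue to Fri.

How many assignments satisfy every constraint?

Splitting on Research: it can be Wed (3), Thu (2). Listing each branch's schedules as (Prototype, Handover, Migrate, Review):
Research=Wed: (Tue,Thu,Wed,Fri) (Tue,Thu,Wed,Sat) (Tue,Fri,Wed,Sat) — 3.
Research=Thu: (Tue,Fri,Thu,Sat) (Wed,Fri,Thu,Sat) — 2.
Summing: 3 + 2 = 5.

5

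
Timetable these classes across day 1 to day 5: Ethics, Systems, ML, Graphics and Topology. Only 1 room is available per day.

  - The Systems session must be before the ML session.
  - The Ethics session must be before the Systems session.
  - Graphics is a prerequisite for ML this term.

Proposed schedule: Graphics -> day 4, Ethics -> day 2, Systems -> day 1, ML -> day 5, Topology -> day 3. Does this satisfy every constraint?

Invalid. The Ethics session must be before the Systems session.

Only 1 room is available per day — holds.
The Systems session must be before the ML session — holds.
Graphics is a prerequisite for ML this term — holds.
The Ethics session must be before the Systems session — violated.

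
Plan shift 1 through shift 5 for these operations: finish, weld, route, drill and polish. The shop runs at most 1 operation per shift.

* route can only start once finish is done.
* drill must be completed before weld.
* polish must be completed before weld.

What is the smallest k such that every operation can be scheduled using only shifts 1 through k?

The precedence chain requires at least 2 distinct shifts.
With at most 1 per shift and 5 operations, at least 5 shifts are needed.
5 works (last occupied shift: shift 5): for example route in shift 5, finish in shift 4, weld in shift 3, polish in shift 2, drill in shift 1.

5 shifts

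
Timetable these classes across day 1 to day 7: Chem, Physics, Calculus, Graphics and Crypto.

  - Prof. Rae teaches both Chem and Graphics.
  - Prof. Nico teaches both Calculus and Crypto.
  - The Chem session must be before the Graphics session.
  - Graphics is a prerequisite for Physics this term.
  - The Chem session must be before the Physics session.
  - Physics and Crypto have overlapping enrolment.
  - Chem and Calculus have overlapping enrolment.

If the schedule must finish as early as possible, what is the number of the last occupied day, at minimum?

3

The precedence chain requires at least 3 distinct days.
3 works (last occupied day: day 3): for example Physics -> day 3, Calculus -> day 2, Graphics -> day 2, Chem -> day 1, Crypto -> day 1.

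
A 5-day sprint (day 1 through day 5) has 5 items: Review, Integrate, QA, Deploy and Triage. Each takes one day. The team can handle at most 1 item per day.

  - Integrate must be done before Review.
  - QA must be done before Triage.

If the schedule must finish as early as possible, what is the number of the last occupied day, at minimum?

The precedence chain requires at least 2 distinct days.
With at most 1 per day and 5 tasks, at least 5 days are needed.
5 works (last occupied day: day 5): for example Integrate in day 1; Review in day 2; QA in day 3; Deploy in day 5; Triage in day 4.

5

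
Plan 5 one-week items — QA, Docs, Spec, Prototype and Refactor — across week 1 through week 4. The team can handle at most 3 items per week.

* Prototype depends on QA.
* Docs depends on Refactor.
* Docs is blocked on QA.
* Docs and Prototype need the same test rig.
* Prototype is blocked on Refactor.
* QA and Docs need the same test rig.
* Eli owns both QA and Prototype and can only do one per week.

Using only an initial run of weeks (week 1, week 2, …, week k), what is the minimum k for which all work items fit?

3

The precedence chain requires at least 2 distinct weeks.
With at most 3 per week and 5 work items, at least 2 weeks are needed.
Could 2 weeks be enough, i.e. nothing placed later than week 2? No: Docs must come after Refactor (at week 1 or later) → {week 2}; Prototype must come after QA (at week 1 or later) → {week 2}; Prototype can't share with Docs (week 2) → nothing is left.
So 2 weeks is not enough.
3 works (last occupied week: week 3): for example Prototype -> week 3; Spec -> week 1; Refactor -> week 1; QA -> week 1; Docs -> week 2.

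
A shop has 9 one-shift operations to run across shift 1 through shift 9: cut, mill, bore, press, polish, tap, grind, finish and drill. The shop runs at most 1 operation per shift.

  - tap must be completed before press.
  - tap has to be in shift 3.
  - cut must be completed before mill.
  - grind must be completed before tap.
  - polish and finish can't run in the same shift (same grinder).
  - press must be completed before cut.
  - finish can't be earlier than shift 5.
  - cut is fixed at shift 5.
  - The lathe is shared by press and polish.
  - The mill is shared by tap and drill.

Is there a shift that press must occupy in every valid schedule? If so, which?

tap is fixed at shift 3 and must come before press, so press is at least shift 4.
cut is fixed at shift 5 and must come after press, so press is at most shift 4.
So press must be shift 4.

shift 4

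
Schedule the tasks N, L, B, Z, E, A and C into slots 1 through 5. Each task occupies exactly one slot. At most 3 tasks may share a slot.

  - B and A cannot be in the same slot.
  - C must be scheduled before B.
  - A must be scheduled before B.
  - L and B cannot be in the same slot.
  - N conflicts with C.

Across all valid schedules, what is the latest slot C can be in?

4

Downstream work caps C at 4.
C at 4 is achievable: E in 2, L in 1, C in 4, A in 1, Z in 2, B in 5, N in 1.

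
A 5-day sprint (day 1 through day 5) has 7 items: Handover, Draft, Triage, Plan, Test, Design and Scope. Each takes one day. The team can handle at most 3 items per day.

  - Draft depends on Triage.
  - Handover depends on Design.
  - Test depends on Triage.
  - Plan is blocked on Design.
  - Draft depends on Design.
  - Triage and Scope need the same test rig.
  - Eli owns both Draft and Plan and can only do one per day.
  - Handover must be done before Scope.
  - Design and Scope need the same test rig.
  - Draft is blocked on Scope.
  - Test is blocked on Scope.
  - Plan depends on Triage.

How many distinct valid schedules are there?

Splitting on Handover: it can be day 2 (26), day 3 (11). Listing each branch's schedules as (Draft, Triage, Plan, Test, Design, Scope) by day number:
Handover=day 2: (4,1,2,4,1,3) (4,1,2,5,1,3) (4,1,3,4,1,3) (4,1,3,5,1,3) (4,1,5,4,1,3) (4,1,5,5,1,3) (4,2,3,4,1,3) (4,2,3,5,1,3) (4,2,5,4,1,3) (4,2,5,5,1,3) (5,1,2,4,1,3) (5,1,2,5,1,3) (5,1,2,5,1,4) (5,1,3,4,1,3) (5,1,3,5,1,3) (5,1,3,5,1,4) (5,1,4,4,1,3) (5,1,4,5,1,3) (5,1,4,5,1,4) (5,2,3,4,1,3) (5,2,3,5,1,3) (5,2,3,5,1,4) (5,2,4,4,1,3) (5,2,4,5,1,3) (5,2,4,5,1,4) (5,3,4,5,1,4) — 26.
Handover=day 3: (5,1,2,5,1,4) (5,1,3,5,1,4) (5,1,3,5,2,4) (5,1,4,5,1,4) (5,1,4,5,2,4) (5,2,3,5,1,4) (5,2,3,5,2,4) (5,2,4,5,1,4) (5,2,4,5,2,4) (5,3,4,5,1,4) (5,3,4,5,2,4) — 11.
Summing: 26 + 11 = 37.

37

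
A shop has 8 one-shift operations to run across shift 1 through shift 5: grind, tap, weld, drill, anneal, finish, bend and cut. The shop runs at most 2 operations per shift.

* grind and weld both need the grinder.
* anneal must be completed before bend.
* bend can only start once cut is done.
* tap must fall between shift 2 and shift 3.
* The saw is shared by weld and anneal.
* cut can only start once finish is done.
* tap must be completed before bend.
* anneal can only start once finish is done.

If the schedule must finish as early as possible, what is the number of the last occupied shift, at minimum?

The precedence chain requires at least 3 distinct shifts.
With at most 2 per shift and 8 operations, at least 4 shifts are needed.
4 works (last occupied shift: shift 4): for example anneal in shift 2, cut in shift 3, tap in shift 2, finish in shift 1, drill in shift 4, weld in shift 3, bend in shift 4, grind in shift 1.

shift 4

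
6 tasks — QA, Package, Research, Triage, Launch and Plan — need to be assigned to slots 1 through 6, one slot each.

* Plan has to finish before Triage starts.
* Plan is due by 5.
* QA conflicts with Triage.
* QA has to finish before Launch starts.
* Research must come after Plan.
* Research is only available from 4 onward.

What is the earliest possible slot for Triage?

Precedence pushes Triage to at least 2.
Triage at 2 is achievable: Plan=1, QA=1, Triage=2, Package=1, Launch=2, Research=4.

2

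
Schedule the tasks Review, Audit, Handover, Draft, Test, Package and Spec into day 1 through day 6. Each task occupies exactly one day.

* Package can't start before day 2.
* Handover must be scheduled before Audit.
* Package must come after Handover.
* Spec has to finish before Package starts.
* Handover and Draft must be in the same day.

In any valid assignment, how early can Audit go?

day 2

Precedence pushes Audit to at least day 2.
Audit at day 2 is achievable: Audit in day 2, Handover in day 1, Test in day 1, Spec in day 1, Package in day 2, Review in day 1, Draft in day 1.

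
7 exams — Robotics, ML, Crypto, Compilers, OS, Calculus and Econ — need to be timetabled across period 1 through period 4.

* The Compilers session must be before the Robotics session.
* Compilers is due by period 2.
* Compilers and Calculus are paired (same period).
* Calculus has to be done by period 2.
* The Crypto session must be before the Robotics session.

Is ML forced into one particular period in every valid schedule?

No

ML can be period 1 (e.g. OS -> period 1; Robotics -> period 2; Compilers -> period 1; ML -> period 1; Econ -> period 1; Calculus -> period 1; Crypto -> period 1) or period 2 (e.g. Robotics -> period 2; ML -> period 2; Compilers -> period 1; OS -> period 1; Crypto -> period 1; Econ -> period 1; Calculus -> period 1).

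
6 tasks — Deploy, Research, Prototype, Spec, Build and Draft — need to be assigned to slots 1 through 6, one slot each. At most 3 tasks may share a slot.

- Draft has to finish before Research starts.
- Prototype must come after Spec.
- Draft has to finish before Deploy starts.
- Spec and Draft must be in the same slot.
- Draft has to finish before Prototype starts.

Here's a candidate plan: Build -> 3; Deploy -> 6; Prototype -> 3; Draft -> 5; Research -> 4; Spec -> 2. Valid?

Draft has to finish before Deploy starts — holds.
Draft has to finish before Research starts — violated.
At most 3 tasks may share a slot — holds.
Prototype must come after Spec — holds.
Spec and Draft must be in the same slot — violated.
Draft has to finish before Prototype starts — violated.

No. Spec and Draft must be in the same slot is not satisfied.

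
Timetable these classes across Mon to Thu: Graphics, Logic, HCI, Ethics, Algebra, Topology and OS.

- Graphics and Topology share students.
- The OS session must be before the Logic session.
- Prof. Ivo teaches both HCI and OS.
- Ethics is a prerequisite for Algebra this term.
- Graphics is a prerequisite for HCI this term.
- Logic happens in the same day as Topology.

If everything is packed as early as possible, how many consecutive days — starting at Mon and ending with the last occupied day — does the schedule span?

The precedence chain requires at least 2 distinct days.
2 works (last occupied day: Tue): for example OS=Mon; HCI=Tue; Topology=Tue; Algebra=Tue; Graphics=Mon; Logic=Tue; Ethics=Mon.

2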